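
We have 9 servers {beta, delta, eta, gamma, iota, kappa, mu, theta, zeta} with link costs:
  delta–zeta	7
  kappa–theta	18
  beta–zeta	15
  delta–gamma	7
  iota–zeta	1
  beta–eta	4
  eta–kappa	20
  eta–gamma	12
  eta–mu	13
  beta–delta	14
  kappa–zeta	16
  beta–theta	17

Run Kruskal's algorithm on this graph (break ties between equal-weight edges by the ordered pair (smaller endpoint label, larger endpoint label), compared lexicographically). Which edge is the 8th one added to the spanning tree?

Kruskal's algorithm — process edges by increasing weight (ties by edge label):
iota–zeta (1): add — endpoints in different components.
beta–eta (4): add — endpoints in different components.
delta–gamma (7): add — endpoints in different components.
delta–zeta (7): add — endpoints in different components.
eta–gamma (12): add — endpoints in different components.
eta–mu (13): add — endpoints in different components.
beta–delta (14): skip — beta and delta already connected.
beta–zeta (15): skip — beta and zeta already connected.
kappa–zeta (16): add — endpoints in different components.
beta–theta (17): add — endpoints in different components.
The 8th edge added is beta–theta.

beta-theta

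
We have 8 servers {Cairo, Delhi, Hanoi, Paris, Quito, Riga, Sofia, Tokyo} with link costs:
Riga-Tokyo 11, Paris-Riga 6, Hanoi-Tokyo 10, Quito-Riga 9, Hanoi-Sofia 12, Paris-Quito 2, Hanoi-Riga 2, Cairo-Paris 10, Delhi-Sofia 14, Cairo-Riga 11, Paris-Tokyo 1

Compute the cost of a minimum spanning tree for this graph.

47

Sort edges by weight, then run Kruskal:
Paris-Tokyo (1): add — endpoints in different components.
Hanoi-Riga (2): add — endpoints in different components.
Paris-Quito (2): add — endpoints in different components.
Paris-Riga (6): add — endpoints in different components.
Quito-Riga (9): skip — Quito and Riga already connected.
Cairo-Paris (10): add — endpoints in different components.
Hanoi-Tokyo (10): skip — Tokyo and Hanoi already connected.
Cairo-Riga (11): skip — Cairo and Riga already connected.
Riga-Tokyo (11): skip — Tokyo and Riga already connected.
Hanoi-Sofia (12): add — endpoints in different components.
Delhi-Sofia (14): add — endpoints in different components.
MST edges: Paris-Tokyo, Hanoi-Riga, Paris-Quito, Paris-Riga, Cairo-Paris, Hanoi-Sofia, Delhi-Sofia; total weight 1+2+2+6+10+12+14 = 47.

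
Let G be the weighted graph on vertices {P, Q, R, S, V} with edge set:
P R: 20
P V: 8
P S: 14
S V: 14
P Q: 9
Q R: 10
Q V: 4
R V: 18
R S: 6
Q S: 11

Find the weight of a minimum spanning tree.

28

Kruskal: consider edges lightest-first.
Q V (4): add — endpoints in different components.
R S (6): add — endpoints in different components.
P V (8): add — endpoints in different components.
P Q (9): skip — Q and P already connected.
Q R (10): add — endpoints in different components.
MST edges: Q V, R S, P V, Q R; total weight 4+6+8+10 = 28.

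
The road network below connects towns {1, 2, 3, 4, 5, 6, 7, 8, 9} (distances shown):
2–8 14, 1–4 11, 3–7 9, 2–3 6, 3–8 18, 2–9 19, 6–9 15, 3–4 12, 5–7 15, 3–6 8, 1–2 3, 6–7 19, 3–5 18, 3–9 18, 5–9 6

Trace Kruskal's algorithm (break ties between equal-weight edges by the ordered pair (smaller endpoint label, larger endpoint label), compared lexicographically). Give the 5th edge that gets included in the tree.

3-7

Kruskal's algorithm — process edges by increasing weight (ties by edge label):
1–2 (3): add — endpoints in different components.
2–3 (6): add — endpoints in different components.
5–9 (6): add — endpoints in different components.
3–6 (8): add — endpoints in different components.
3–7 (9): add — endpoints in different components.
1–4 (11): add — endpoints in different components.
3–4 (12): skip — 3 and 4 already connected.
2–8 (14): add — endpoints in different components.
5–7 (15): add — endpoints in different components.
The 5th edge added is 3–7.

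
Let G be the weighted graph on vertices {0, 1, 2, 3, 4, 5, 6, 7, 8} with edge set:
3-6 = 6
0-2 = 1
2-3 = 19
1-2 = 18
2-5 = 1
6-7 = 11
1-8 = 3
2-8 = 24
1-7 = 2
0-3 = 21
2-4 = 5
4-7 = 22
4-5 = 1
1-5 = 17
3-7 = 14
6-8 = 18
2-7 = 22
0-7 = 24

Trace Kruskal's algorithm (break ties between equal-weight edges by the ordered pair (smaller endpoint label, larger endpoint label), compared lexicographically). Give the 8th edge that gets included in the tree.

Kruskal's algorithm — process edges by increasing weight (ties by edge label):
0-2 (1): add — endpoints in different components.
2-5 (1): add — endpoints in different components.
4-5 (1): add — endpoints in different components.
1-7 (2): add — endpoints in different components.
1-8 (3): add — endpoints in different components.
2-4 (5): skip — 2 and 4 already connected.
3-6 (6): add — endpoints in different components.
6-7 (11): add — endpoints in different components.
3-7 (14): skip — 3 and 7 already connected.
1-5 (17): add — endpoints in different components.
The 8th edge added is 1-5.

1-5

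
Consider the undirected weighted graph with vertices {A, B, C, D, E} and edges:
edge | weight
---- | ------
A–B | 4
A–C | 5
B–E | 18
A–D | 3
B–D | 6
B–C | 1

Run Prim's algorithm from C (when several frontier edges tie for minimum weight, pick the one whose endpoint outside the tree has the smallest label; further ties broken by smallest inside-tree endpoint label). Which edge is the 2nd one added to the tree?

Prim, starting at C.
Step 1: frontier [B–C 1, A–C 5] → take B–C (1); add B.
Step 2: frontier [A–B 4, B–D 6, B–E 18, A–C 5] → take A–B (4); add A.
Step 3: frontier [A–D 3, B–D 6, B–E 18] → take A–D (3); add D.
Step 4: frontier [B–E 18] → take B–E (18); add E.
The 2nd edge added is A–B.

A-B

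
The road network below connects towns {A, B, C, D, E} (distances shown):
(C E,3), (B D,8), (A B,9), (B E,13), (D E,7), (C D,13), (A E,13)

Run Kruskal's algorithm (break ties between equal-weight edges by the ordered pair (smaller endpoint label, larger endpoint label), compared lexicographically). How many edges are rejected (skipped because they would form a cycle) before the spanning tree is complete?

0

Sort edges by weight, then run Kruskal:
C E (3): add. Components now {A} {B} {C,E} {D}
D E (7): add. Components now {A} {B} {C,D,E}
B D (8): add. Components now {A} {B,C,D,E}
A B (9): add. Components now {A,B,C,D,E}
Edges rejected before the tree was complete: 0.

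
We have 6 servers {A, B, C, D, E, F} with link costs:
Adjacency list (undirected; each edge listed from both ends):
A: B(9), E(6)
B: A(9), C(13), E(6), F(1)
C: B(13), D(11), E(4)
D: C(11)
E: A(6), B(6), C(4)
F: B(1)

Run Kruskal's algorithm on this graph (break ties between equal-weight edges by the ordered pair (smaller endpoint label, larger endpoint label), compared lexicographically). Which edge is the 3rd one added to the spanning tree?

A-E

Sort edges by weight, then run Kruskal:
B–F (1): add. Components now {A} {B,F} {C} {D} {E}
C–E (4): add. Components now {A} {B,F} {C,E} {D}
A–E (6): add. Components now {A,C,E} {B,F} {D}
B–E (6): add. Components now {A,B,C,E,F} {D}
A–B (9): skip — A and B already connected.
C–D (11): add. Components now {A,B,C,D,E,F}
The 3rd edge added is A–E.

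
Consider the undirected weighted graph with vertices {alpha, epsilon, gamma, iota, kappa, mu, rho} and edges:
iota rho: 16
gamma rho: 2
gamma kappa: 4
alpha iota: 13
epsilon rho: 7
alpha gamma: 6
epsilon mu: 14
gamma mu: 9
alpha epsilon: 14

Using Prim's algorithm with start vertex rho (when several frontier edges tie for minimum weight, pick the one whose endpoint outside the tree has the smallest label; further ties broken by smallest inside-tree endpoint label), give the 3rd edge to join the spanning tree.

Grow the tree from rho using Prim:
Step 1: frontier [gamma rho 2, epsilon rho 7, iota rho 16] → take gamma rho (2); add gamma.
Step 2: frontier [gamma kappa 4, alpha gamma 6, gamma mu 9, epsilon rho 7, iota rho 16] → take gamma kappa (4); add kappa.
Step 3: frontier [alpha gamma 6, gamma mu 9, epsilon rho 7, iota rho 16] → take alpha gamma (6); add alpha.
Step 4: frontier [alpha iota 13, alpha epsilon 14, gamma mu 9, epsilon rho 7, iota rho 16] → take epsilon rho (7); add epsilon.
Step 5: frontier [alpha iota 13, epsilon mu 14, gamma mu 9, iota rho 16] → take gamma mu (9); add mu.
Step 6: frontier [alpha iota 13, iota rho 16] → take alpha iota (13); add iota.
The 3rd edge added is alpha gamma.

alpha-gamma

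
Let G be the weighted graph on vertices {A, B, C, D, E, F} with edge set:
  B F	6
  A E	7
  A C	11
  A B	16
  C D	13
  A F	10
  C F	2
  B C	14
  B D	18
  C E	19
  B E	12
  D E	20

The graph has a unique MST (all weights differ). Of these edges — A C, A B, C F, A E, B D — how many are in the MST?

2

Sort edges by weight, then run Kruskal:
C F (2): add — endpoints in different components.
B F (6): add — endpoints in different components.
A E (7): add — endpoints in different components.
A F (10): add — endpoints in different components.
A C (11): skip — A and C already connected.
B E (12): skip — B and E already connected.
C D (13): add — endpoints in different components.
MST edge set: {C F, B F, A E, A F, C D}.
Of the listed edges, {C F, A E} are in the MST → 2.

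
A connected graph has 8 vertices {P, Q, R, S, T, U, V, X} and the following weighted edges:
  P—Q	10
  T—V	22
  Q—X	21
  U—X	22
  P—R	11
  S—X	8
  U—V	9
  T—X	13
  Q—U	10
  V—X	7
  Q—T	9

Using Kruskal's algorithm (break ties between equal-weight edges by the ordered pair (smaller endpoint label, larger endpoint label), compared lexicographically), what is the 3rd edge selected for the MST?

Q-T

Kruskal's algorithm — process edges by increasing weight (ties by edge label):
V—X (7): add — endpoints in different components.
S—X (8): add — endpoints in different components.
Q—T (9): add — endpoints in different components.
U—V (9): add — endpoints in different components.
P—Q (10): add — endpoints in different components.
Q—U (10): add — endpoints in different components.
P—R (11): add — endpoints in different components.
The 3rd edge added is Q—T.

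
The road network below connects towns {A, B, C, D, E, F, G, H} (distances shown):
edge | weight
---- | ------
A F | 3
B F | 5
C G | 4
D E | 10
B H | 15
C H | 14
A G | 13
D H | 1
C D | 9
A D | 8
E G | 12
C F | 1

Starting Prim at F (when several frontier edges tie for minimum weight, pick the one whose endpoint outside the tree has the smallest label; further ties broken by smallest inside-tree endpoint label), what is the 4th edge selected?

Prim, starting at F.
Step 1: cheapest edge leaving the tree is C F (1); add C.
Step 2: cheapest edge leaving the tree is A F (3); add A.
Step 3: cheapest edge leaving the tree is C G (4); add G.
Step 4: cheapest edge leaving the tree is B F (5); add B.
Step 5: cheapest edge leaving the tree is A D (8); add D.
Step 6: cheapest edge leaving the tree is D H (1); add H.
Step 7: cheapest edge leaving the tree is D E (10); add E.
The 4th edge added is B F.

B-F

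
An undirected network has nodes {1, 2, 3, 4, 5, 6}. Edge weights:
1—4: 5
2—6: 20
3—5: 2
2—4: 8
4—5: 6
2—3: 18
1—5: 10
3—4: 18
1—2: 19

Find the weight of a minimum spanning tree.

Grow the tree from 5 using Prim:
Step 1: cheapest edge leaving the tree is 3—5 (2); add 3.
Step 2: cheapest edge leaving the tree is 4—5 (6); add 4.
Step 3: cheapest edge leaving the tree is 1—4 (5); add 1.
Step 4: cheapest edge leaving the tree is 2—4 (8); add 2.
Step 5: cheapest edge leaving the tree is 2—6 (20); add 6.
MST edges: 3—5, 4—5, 1—4, 2—4, 2—6; total weight 2+6+5+8+20 = 41.

41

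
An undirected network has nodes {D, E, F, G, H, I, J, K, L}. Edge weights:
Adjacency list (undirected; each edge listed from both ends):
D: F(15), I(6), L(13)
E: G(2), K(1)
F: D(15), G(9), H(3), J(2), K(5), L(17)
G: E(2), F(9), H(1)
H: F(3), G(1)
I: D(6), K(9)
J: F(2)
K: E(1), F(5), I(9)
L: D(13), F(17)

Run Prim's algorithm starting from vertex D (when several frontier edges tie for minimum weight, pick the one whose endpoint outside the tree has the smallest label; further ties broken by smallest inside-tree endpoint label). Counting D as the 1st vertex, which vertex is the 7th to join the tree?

Prim, starting at D.
Step 1: cheapest edge leaving the tree is D—I (6); add I.
Step 2: cheapest edge leaving the tree is I—K (9); add K.
Step 3: cheapest edge leaving the tree is E—K (1); add E.
Step 4: cheapest edge leaving the tree is E—G (2); add G.
Step 5: cheapest edge leaving the tree is G—H (1); add H.
Step 6: cheapest edge leaving the tree is F—H (3); add F.
Step 7: cheapest edge leaving the tree is F—J (2); add J.
Step 8: cheapest edge leaving the tree is D—L (13); add L.
Vertex order: D, I, K, E, G, H, F, J, L. The 7th vertex is F.

F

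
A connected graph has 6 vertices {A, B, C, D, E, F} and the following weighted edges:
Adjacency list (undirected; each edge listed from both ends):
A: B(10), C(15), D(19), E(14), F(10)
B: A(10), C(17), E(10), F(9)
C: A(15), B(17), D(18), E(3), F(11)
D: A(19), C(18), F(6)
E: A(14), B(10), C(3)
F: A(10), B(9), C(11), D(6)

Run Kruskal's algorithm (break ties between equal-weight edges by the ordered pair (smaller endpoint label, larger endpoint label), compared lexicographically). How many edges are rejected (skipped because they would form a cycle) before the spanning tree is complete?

1

Kruskal: consider edges lightest-first.
C E (3): add — endpoints in different components.
D F (6): add — endpoints in different components.
B F (9): add — endpoints in different components.
A B (10): add — endpoints in different components.
A F (10): skip — A and F already connected.
B E (10): add — endpoints in different components.
Edges rejected before the tree was complete: 1.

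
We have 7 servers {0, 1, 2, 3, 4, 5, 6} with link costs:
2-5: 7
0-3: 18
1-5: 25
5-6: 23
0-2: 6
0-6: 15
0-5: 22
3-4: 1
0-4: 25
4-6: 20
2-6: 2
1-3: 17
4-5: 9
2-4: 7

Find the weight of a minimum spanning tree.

40

Kruskal's algorithm — process edges by increasing weight (ties by edge label):
3-4 (1): add. Components now {0} {1} {2} {3,4} {5} {6}
2-6 (2): add. Components now {0} {1} {2,6} {3,4} {5}
0-2 (6): add. Components now {0,2,6} {1} {3,4} {5}
2-4 (7): add. Components now {0,2,3,4,6} {1} {5}
2-5 (7): add. Components now {0,2,3,4,5,6} {1}
4-5 (9): skip — 4 and 5 already connected.
0-6 (15): skip — 0 and 6 already connected.
1-3 (17): add. Components now {0,1,2,3,4,5,6}
MST edges: 3-4, 2-6, 0-2, 2-4, 2-5, 1-3; total weight 1+2+6+7+7+17 = 40.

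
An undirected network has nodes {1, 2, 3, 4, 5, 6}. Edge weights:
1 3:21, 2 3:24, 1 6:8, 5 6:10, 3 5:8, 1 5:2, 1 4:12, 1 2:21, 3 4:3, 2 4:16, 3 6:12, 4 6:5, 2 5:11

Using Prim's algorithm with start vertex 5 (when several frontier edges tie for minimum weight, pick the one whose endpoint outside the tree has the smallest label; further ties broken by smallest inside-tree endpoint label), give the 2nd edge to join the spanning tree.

Prim, starting at 5.
Step 1: frontier [1 5 2, 3 5 8, 5 6 10, 2 5 11] → take 1 5 (2); add 1.
Step 2: frontier [1 6 8, 1 4 12, 1 2 21, 1 3 21, 3 5 8, 5 6 10, 2 5 11] → take 3 5 (8); add 3.
Step 3: frontier [1 6 8, 1 4 12, 1 2 21, 3 4 3, 3 6 12, 2 3 24, 5 6 10, 2 5 11] → take 3 4 (3); add 4.
Step 4: frontier [1 6 8, 1 2 21, 3 6 12, 2 3 24, 4 6 5, 2 4 16, 5 6 10, 2 5 11] → take 4 6 (5); add 6.
Step 5: frontier [1 2 21, 2 3 24, 2 4 16, 2 5 11] → take 2 5 (11); add 2.
The 2nd edge added is 3 5.

3-5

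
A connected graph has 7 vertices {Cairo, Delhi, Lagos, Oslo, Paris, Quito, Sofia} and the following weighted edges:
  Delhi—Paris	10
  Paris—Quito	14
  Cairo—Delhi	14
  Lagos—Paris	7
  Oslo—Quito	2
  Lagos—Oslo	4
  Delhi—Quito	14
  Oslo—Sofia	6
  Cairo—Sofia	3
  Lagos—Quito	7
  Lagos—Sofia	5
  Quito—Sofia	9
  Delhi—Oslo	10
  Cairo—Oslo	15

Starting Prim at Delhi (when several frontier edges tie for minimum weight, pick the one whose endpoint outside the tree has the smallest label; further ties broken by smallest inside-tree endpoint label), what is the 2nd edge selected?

Grow the tree from Delhi using Prim:
Step 1: frontier [Delhi—Oslo 10, Delhi—Paris 10, Cairo—Delhi 14, Delhi—Quito 14] → take Delhi—Oslo (10); add Oslo.
Step 2: frontier [Delhi—Paris 10, Cairo—Delhi 14, Delhi—Quito 14, Oslo—Quito 2, Lagos—Oslo 4, Oslo—Sofia 6, Cairo—Oslo 15] → take Oslo—Quito (2); add Quito.
Step 3: frontier [Delhi—Paris 10, Cairo—Delhi 14, Lagos—Oslo 4, Oslo—Sofia 6, Cairo—Oslo 15, Lagos—Quito 7, Quito—Sofia 9, Paris—Quito 14] → take Lagos—Oslo (4); add Lagos.
Step 4: frontier [Delhi—Paris 10, Cairo—Delhi 14, Lagos—Sofia 5, Lagos—Paris 7, Oslo—Sofia 6, Cairo—Oslo 15, Quito—Sofia 9, Paris—Quito 14] → take Lagos—Sofia (5); add Sofia.
Step 5: frontier [Delhi—Paris 10, Cairo—Delhi 14, Lagos—Paris 7, Cairo—Oslo 15, Paris—Quito 14, Cairo—Sofia 3] → take Cairo—Sofia (3); add Cairo.
Step 6: frontier [Delhi—Paris 10, Lagos—Paris 7, Paris—Quito 14] → take Lagos—Paris (7); add Paris.
The 2nd edge added is Oslo—Quito.

Oslo-Quito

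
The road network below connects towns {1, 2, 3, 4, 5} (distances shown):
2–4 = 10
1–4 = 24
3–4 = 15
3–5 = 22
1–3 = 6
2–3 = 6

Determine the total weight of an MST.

44

Sort edges by weight, then run Kruskal:
1–3 (6): add. Components now {1,3} {2} {4} {5}
2–3 (6): add. Components now {1,2,3} {4} {5}
2–4 (10): add. Components now {1,2,3,4} {5}
3–4 (15): skip — 3 and 4 already connected.
3–5 (22): add. Components now {1,2,3,4,5}
MST edges: 1–3, 2–3, 2–4, 3–5; total weight 6+6+10+22 = 44.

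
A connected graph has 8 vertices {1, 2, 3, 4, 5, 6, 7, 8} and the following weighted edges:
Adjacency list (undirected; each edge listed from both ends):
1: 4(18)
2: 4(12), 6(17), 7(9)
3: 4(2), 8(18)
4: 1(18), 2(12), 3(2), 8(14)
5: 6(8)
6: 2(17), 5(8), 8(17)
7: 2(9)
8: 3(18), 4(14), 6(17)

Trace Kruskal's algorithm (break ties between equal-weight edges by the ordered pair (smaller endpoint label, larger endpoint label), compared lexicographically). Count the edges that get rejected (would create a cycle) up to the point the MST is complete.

1

Kruskal's algorithm — process edges by increasing weight (ties by edge label):
3–4 (2): add — endpoints in different components.
5–6 (8): add — endpoints in different components.
2–7 (9): add — endpoints in different components.
2–4 (12): add — endpoints in different components.
4–8 (14): add — endpoints in different components.
2–6 (17): add — endpoints in different components.
6–8 (17): skip — 6 and 8 already connected.
1–4 (18): add — endpoints in different components.
Edges rejected before the tree was complete: 1.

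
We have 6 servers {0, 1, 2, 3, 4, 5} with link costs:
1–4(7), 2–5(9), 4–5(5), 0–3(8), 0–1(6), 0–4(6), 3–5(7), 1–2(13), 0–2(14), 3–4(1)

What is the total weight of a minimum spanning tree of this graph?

Prim's algorithm from 5:
Step 1: cheapest edge leaving the tree is 4–5 (5); add 4.
Step 2: cheapest edge leaving the tree is 3–4 (1); add 3.
Step 3: cheapest edge leaving the tree is 0–4 (6); add 0.
Step 4: cheapest edge leaving the tree is 0–1 (6); add 1.
Step 5: cheapest edge leaving the tree is 2–5 (9); add 2.
MST edges: 4–5, 3–4, 0–4, 0–1, 2–5; total weight 5+1+6+6+9 = 27.

27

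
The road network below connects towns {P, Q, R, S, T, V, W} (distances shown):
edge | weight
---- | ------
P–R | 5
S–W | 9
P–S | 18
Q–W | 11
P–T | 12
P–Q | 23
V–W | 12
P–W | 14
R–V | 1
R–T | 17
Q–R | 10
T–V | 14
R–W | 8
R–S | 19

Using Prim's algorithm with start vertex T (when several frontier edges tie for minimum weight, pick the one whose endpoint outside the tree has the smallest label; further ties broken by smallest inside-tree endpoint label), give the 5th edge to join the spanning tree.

Grow the tree from T using Prim:
Step 1: frontier [P–T 12, T–V 14, R–T 17] → take P–T (12); add P.
Step 2: frontier [P–R 5, P–W 14, P–S 18, P–Q 23, T–V 14, R–T 17] → take P–R (5); add R.
Step 3: frontier [P–W 14, P–S 18, P–Q 23, R–V 1, R–W 8, Q–R 10, R–S 19, T–V 14] → take R–V (1); add V.
Step 4: frontier [P–W 14, P–S 18, P–Q 23, R–W 8, Q–R 10, R–S 19, V–W 12] → take R–W (8); add W.
Step 5: frontier [P–S 18, P–Q 23, Q–R 10, R–S 19, S–W 9, Q–W 11] → take S–W (9); add S.
Step 6: frontier [P–Q 23, Q–R 10, Q–W 11] → take Q–R (10); add Q.
The 5th edge added is S–W.

S-W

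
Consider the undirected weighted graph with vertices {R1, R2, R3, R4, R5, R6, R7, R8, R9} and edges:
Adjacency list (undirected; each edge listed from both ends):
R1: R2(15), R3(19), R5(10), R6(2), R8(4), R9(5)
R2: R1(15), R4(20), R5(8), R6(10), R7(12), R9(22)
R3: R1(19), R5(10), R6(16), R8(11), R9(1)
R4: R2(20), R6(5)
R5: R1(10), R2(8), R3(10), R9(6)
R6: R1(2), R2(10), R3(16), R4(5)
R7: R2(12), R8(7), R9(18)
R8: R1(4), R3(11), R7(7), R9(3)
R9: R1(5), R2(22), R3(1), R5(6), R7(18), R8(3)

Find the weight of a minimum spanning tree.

Prim's algorithm from R6:
Step 1: cheapest edge leaving the tree is R1–R6 (2); add R1.
Step 2: cheapest edge leaving the tree is R1–R8 (4); add R8.
Step 3: cheapest edge leaving the tree is R8–R9 (3); add R9.
Step 4: cheapest edge leaving the tree is R3–R9 (1); add R3.
Step 5: cheapest edge leaving the tree is R4–R6 (5); add R4.
Step 6: cheapest edge leaving the tree is R5–R9 (6); add R5.
Step 7: cheapest edge leaving the tree is R7–R8 (7); add R7.
Step 8: cheapest edge leaving the tree is R2–R5 (8); add R2.
MST edges: R1–R6, R1–R8, R8–R9, R3–R9, R4–R6, R5–R9, R7–R8, R2–R5; total weight 2+4+3+1+5+6+7+8 = 36.

36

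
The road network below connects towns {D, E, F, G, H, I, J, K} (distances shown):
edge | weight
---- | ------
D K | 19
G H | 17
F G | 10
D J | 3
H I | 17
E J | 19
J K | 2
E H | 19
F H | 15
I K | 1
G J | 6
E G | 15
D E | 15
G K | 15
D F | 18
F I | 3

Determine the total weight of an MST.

Prim's algorithm from G:
Step 1: cheapest edge leaving the tree is G J (6); add J.
Step 2: cheapest edge leaving the tree is J K (2); add K.
Step 3: cheapest edge leaving the tree is I K (1); add I.
Step 4: cheapest edge leaving the tree is D J (3); add D.
Step 5: cheapest edge leaving the tree is F I (3); add F.
Step 6: cheapest edge leaving the tree is D E (15); add E.
Step 7: cheapest edge leaving the tree is F H (15); add H.
MST edges: G J, J K, I K, D J, F I, D E, F H; total weight 6+2+1+3+3+15+15 = 45.

45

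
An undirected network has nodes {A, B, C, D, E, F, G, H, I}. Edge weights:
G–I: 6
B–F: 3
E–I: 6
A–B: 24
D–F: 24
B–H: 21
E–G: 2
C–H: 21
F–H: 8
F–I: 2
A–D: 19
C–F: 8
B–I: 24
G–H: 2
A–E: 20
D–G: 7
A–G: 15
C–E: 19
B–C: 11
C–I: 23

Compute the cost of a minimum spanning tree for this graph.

Grow the tree from B using Prim:
Step 1: cheapest edge leaving the tree is B–F (3); add F.
Step 2: cheapest edge leaving the tree is F–I (2); add I.
Step 3: cheapest edge leaving the tree is E–I (6); add E.
Step 4: cheapest edge leaving the tree is E–G (2); add G.
Step 5: cheapest edge leaving the tree is G–H (2); add H.
Step 6: cheapest edge leaving the tree is D–G (7); add D.
Step 7: cheapest edge leaving the tree is C–F (8); add C.
Step 8: cheapest edge leaving the tree is A–G (15); add A.
MST edges: B–F, F–I, E–I, E–G, G–H, D–G, C–F, A–G; total weight 3+2+6+2+2+7+8+15 = 45.

45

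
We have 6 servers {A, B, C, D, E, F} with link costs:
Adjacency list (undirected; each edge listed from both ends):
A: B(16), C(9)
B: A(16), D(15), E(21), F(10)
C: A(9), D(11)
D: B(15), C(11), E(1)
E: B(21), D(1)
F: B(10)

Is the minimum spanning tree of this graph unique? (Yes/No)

Sort edges by weight, then run Kruskal:
D–E (1): add. Components now {A} {B} {C} {D,E} {F}
A–C (9): add. Components now {A,C} {B} {D,E} {F}
B–F (10): add. Components now {A,C} {B,F} {D,E}
C–D (11): add. Components now {A,C,D,E} {B,F}
B–D (15): add. Components now {A,B,C,D,E,F}
Every non-tree edge has weight strictly greater than the heaviest edge on the tree path between its endpoints, so the MST is unique.

Yes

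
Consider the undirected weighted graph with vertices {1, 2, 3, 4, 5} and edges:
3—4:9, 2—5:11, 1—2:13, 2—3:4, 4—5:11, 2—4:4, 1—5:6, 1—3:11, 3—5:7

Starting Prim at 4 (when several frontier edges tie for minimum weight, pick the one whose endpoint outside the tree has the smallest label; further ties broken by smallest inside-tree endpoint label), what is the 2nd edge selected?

2-3

Grow the tree from 4 using Prim:
Step 1: frontier [2—4 4, 3—4 9, 4—5 11] → take 2—4 (4); add 2.
Step 2: frontier [2—3 4, 2—5 11, 1—2 13, 3—4 9, 4—5 11] → take 2—3 (4); add 3.
Step 3: frontier [2—5 11, 1—2 13, 3—5 7, 1—3 11, 4—5 11] → take 3—5 (7); add 5.
Step 4: frontier [1—2 13, 1—3 11, 1—5 6] → take 1—5 (6); add 1.
The 2nd edge added is 2—3.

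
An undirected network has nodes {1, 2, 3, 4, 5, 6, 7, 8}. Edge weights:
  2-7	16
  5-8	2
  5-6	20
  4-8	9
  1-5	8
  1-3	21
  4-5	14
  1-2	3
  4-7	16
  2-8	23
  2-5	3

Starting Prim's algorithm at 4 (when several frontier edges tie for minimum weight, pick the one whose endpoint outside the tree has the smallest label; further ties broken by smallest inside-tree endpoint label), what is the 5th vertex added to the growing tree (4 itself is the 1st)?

1

Prim's algorithm from 4:
Step 1: cheapest edge leaving the tree is 4-8 (9); add 8.
Step 2: cheapest edge leaving the tree is 5-8 (2); add 5.
Step 3: cheapest edge leaving the tree is 2-5 (3); add 2.
Step 4: cheapest edge leaving the tree is 1-2 (3); add 1.
Step 5: cheapest edge leaving the tree is 2-7 (16); add 7.
Step 6: cheapest edge leaving the tree is 5-6 (20); add 6.
Step 7: cheapest edge leaving the tree is 1-3 (21); add 3.
Vertex order: 4, 8, 5, 2, 1, 7, 6, 3. The 5th vertex is 1.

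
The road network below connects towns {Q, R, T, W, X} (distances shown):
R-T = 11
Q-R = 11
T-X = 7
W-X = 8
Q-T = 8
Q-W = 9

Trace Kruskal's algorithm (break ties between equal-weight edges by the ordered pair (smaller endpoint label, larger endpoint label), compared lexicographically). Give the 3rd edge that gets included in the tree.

W-X

Sort edges by weight, then run Kruskal:
T-X (7): add — endpoints in different components.
Q-T (8): add — endpoints in different components.
W-X (8): add — endpoints in different components.
Q-W (9): skip — Q and W already connected.
Q-R (11): add — endpoints in different components.
The 3rd edge added is W-X.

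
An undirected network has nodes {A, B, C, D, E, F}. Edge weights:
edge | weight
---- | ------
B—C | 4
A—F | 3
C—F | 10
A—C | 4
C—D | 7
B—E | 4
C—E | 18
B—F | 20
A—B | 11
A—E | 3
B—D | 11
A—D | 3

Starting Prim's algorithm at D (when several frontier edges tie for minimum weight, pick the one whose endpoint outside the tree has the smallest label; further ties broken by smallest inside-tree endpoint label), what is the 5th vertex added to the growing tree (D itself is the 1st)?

B

Prim's algorithm from D:
Step 1: frontier [A—D 3, C—D 7, B—D 11] → take A—D (3); add A.
Step 2: frontier [A—E 3, A—F 3, A—C 4, A—B 11, C—D 7, B—D 11] → take A—E (3); add E.
Step 3: frontier [A—F 3, A—C 4, A—B 11, C—D 7, B—D 11, B—E 4, C—E 18] → take A—F (3); add F.
Step 4: frontier [A—C 4, A—B 11, C—D 7, B—D 11, B—E 4, C—E 18, C—F 10, B—F 20] → take B—E (4); add B.
Step 5: frontier [A—C 4, B—C 4, C—D 7, C—E 18, C—F 10] → take A—C (4); add C.
Vertex order: D, A, E, F, B, C. The 5th vertex is B.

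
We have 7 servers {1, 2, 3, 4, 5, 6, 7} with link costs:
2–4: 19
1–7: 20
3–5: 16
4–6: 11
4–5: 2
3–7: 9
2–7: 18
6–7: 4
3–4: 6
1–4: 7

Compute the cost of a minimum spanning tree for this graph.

46

Kruskal's algorithm — process edges by increasing weight (ties by edge label):
4–5 (2): add — endpoints in different components.
6–7 (4): add — endpoints in different components.
3–4 (6): add — endpoints in different components.
1–4 (7): add — endpoints in different components.
3–7 (9): add — endpoints in different components.
4–6 (11): skip — 4 and 6 already connected.
3–5 (16): skip — 3 and 5 already connected.
2–7 (18): add — endpoints in different components.
MST edges: 4–5, 6–7, 3–4, 1–4, 3–7, 2–7; total weight 2+4+6+7+9+18 = 46.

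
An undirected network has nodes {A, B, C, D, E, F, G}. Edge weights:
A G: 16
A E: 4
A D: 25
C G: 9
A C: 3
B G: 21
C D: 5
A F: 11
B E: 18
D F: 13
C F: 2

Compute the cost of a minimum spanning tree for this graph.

41

Kruskal: consider edges lightest-first.
C F (2): add — endpoints in different components.
A C (3): add — endpoints in different components.
A E (4): add — endpoints in different components.
C D (5): add — endpoints in different components.
C G (9): add — endpoints in different components.
A F (11): skip — A and F already connected.
D F (13): skip — D and F already connected.
A G (16): skip — A and G already connected.
B E (18): add — endpoints in different components.
MST edges: C F, A C, A E, C D, C G, B E; total weight 2+3+4+5+9+18 = 41.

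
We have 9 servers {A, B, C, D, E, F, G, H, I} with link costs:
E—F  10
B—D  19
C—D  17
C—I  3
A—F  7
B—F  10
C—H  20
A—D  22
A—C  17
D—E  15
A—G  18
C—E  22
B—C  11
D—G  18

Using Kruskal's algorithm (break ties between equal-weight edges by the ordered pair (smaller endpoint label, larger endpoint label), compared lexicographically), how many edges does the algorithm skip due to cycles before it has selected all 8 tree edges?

4

Sort edges by weight, then run Kruskal:
C—I (3): add — endpoints in different components.
A—F (7): add — endpoints in different components.
B—F (10): add — endpoints in different components.
E—F (10): add — endpoints in different components.
B—C (11): add — endpoints in different components.
D—E (15): add — endpoints in different components.
A—C (17): skip — A and C already connected.
C—D (17): skip — C and D already connected.
A—G (18): add — endpoints in different components.
D—G (18): skip — D and G already connected.
B—D (19): skip — B and D already connected.
C—H (20): add — endpoints in different components.
Edges rejected before the tree was complete: 4.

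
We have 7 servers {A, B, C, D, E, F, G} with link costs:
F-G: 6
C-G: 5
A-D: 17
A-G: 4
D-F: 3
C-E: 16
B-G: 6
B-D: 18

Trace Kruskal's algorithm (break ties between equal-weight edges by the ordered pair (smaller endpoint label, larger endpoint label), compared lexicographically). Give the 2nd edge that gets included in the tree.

Kruskal: consider edges lightest-first.
D-F (3): add — endpoints in different components.
A-G (4): add — endpoints in different components.
C-G (5): add — endpoints in different components.
B-G (6): add — endpoints in different components.
F-G (6): add — endpoints in different components.
C-E (16): add — endpoints in different components.
The 2nd edge added is A-G.

A-G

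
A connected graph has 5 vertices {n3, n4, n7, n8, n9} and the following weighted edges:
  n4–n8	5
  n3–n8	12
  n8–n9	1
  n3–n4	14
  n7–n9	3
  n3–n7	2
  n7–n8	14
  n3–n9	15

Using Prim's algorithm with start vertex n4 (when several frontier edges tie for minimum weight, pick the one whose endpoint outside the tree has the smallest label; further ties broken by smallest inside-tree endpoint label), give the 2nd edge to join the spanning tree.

n8-n9

Prim's algorithm from n4:
Step 1: cheapest edge leaving the tree is n4–n8 (5); add n8.
Step 2: cheapest edge leaving the tree is n8–n9 (1); add n9.
Step 3: cheapest edge leaving the tree is n7–n9 (3); add n7.
Step 4: cheapest edge leaving the tree is n3–n7 (2); add n3.
The 2nd edge added is n8–n9.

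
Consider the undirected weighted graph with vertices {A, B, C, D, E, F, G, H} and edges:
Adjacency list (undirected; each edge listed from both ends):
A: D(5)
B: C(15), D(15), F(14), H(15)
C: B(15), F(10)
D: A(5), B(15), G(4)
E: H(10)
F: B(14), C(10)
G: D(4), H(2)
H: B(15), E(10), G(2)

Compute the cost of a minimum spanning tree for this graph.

Prim, starting at G.
Step 1: frontier [G-H 2, D-G 4] → take G-H (2); add H.
Step 2: frontier [D-G 4, E-H 10, B-H 15] → take D-G (4); add D.
Step 3: frontier [A-D 5, B-D 15, E-H 10, B-H 15] → take A-D (5); add A.
Step 4: frontier [B-D 15, E-H 10, B-H 15] → take E-H (10); add E.
Step 5: frontier [B-D 15, B-H 15] → take B-D (15); add B.
Step 6: frontier [B-F 14, B-C 15] → take B-F (14); add F.
Step 7: frontier [B-C 15, C-F 10] → take C-F (10); add C.
MST edges: G-H, D-G, A-D, E-H, B-D, B-F, C-F; total weight 2+4+5+10+15+14+10 = 60.

60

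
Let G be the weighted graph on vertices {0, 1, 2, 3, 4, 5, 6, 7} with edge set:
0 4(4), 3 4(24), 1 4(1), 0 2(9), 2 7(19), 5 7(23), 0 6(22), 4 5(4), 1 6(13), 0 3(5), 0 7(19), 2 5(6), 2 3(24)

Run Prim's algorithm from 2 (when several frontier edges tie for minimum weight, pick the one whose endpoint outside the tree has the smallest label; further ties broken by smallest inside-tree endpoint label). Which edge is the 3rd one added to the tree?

Prim, starting at 2.
Step 1: frontier [2 5 6, 0 2 9, 2 7 19, 2 3 24] → take 2 5 (6); add 5.
Step 2: frontier [0 2 9, 2 7 19, 2 3 24, 4 5 4, 5 7 23] → take 4 5 (4); add 4.
Step 3: frontier [0 2 9, 2 7 19, 2 3 24, 1 4 1, 0 4 4, 3 4 24, 5 7 23] → take 1 4 (1); add 1.
Step 4: frontier [1 6 13, 0 2 9, 2 7 19, 2 3 24, 0 4 4, 3 4 24, 5 7 23] → take 0 4 (4); add 0.
Step 5: frontier [0 3 5, 0 7 19, 0 6 22, 1 6 13, 2 7 19, 2 3 24, 3 4 24, 5 7 23] → take 0 3 (5); add 3.
Step 6: frontier [0 7 19, 0 6 22, 1 6 13, 2 7 19, 5 7 23] → take 1 6 (13); add 6.
Step 7: frontier [0 7 19, 2 7 19, 5 7 23] → take 0 7 (19); add 7.
The 3rd edge added is 1 4.

1-4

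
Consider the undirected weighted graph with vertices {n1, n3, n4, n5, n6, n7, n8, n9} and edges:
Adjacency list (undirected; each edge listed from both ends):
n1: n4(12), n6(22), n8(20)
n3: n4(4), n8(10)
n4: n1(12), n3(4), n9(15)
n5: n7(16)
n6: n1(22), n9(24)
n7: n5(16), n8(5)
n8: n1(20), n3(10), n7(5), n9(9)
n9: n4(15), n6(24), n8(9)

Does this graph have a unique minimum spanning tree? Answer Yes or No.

Kruskal's algorithm — process edges by increasing weight (ties by edge label):
n3–n4 (4): add — endpoints in different components.
n7–n8 (5): add — endpoints in different components.
n8–n9 (9): add — endpoints in different components.
n3–n8 (10): add — endpoints in different components.
n1–n4 (12): add — endpoints in different components.
n4–n9 (15): skip — n4 and n9 already connected.
n5–n7 (16): add — endpoints in different components.
n1–n8 (20): skip — n1 and n8 already connected.
n1–n6 (22): add — endpoints in different components.
Every non-tree edge has weight strictly greater than the heaviest edge on the tree path between its endpoints, so the MST is unique.

Yes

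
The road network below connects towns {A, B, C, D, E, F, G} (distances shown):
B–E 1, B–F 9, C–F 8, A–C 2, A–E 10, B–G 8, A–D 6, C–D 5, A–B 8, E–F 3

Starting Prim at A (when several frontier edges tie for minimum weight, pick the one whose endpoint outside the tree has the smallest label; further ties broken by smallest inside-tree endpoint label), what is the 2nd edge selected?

Prim's algorithm from A:
Step 1: cheapest edge leaving the tree is A–C (2); add C.
Step 2: cheapest edge leaving the tree is C–D (5); add D.
Step 3: cheapest edge leaving the tree is A–B (8); add B.
Step 4: cheapest edge leaving the tree is B–E (1); add E.
Step 5: cheapest edge leaving the tree is E–F (3); add F.
Step 6: cheapest edge leaving the tree is B–G (8); add G.
The 2nd edge added is C–D.

C-D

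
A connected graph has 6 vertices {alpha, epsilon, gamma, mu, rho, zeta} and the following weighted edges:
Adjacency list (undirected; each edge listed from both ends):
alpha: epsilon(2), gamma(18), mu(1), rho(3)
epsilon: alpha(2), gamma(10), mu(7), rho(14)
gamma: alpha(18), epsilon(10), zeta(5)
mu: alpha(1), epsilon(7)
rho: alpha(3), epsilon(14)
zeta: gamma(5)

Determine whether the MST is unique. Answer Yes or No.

Kruskal: consider edges lightest-first.
alpha–mu (1): add. Components now {gamma} {rho} {alpha,mu} {epsilon} {zeta}
alpha–epsilon (2): add. Components now {gamma} {rho} {alpha,epsilon,mu} {zeta}
alpha–rho (3): add. Components now {gamma} {alpha,epsilon,mu,rho} {zeta}
gamma–zeta (5): add. Components now {gamma,zeta} {alpha,epsilon,mu,rho}
epsilon–mu (7): skip — mu and epsilon already connected.
epsilon–gamma (10): add. Components now {alpha,epsilon,gamma,mu,rho,zeta}
Every non-tree edge has weight strictly greater than the heaviest edge on the tree path between its endpoints, so the MST is unique.

Yes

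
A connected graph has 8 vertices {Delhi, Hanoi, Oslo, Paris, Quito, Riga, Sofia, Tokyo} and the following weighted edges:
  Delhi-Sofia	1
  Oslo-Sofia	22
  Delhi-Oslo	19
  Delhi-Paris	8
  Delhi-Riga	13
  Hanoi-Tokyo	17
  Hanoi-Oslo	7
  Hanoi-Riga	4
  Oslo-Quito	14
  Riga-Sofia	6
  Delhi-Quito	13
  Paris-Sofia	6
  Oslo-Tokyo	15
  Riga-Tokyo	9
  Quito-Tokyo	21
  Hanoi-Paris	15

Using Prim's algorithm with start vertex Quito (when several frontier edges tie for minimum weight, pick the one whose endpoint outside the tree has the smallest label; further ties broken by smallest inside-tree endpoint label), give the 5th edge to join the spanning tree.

Grow the tree from Quito using Prim:
Step 1: cheapest edge leaving the tree is Delhi-Quito (13); add Delhi.
Step 2: cheapest edge leaving the tree is Delhi-Sofia (1); add Sofia.
Step 3: cheapest edge leaving the tree is Paris-Sofia (6); add Paris.
Step 4: cheapest edge leaving the tree is Riga-Sofia (6); add Riga.
Step 5: cheapest edge leaving the tree is Hanoi-Riga (4); add Hanoi.
Step 6: cheapest edge leaving the tree is Hanoi-Oslo (7); add Oslo.
Step 7: cheapest edge leaving the tree is Riga-Tokyo (9); add Tokyo.
The 5th edge added is Hanoi-Riga.

Hanoi-Riga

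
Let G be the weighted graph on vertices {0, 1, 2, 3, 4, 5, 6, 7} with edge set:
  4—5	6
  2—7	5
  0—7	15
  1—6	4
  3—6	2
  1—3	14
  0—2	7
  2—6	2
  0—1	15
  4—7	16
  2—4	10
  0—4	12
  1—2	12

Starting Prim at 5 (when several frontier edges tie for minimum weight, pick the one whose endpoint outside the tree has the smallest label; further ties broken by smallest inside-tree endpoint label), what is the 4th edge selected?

3-6

Prim's algorithm from 5:
Step 1: frontier [4—5 6] → take 4—5 (6); add 4.
Step 2: frontier [2—4 10, 0—4 12, 4—7 16] → take 2—4 (10); add 2.
Step 3: frontier [2—6 2, 2—7 5, 0—2 7, 1—2 12, 0—4 12, 4—7 16] → take 2—6 (2); add 6.
Step 4: frontier [2—7 5, 0—2 7, 1—2 12, 0—4 12, 4—7 16, 3—6 2, 1—6 4] → take 3—6 (2); add 3.
Step 5: frontier [2—7 5, 0—2 7, 1—2 12, 1—3 14, 0—4 12, 4—7 16, 1—6 4] → take 1—6 (4); add 1.
Step 6: frontier [0—1 15, 2—7 5, 0—2 7, 0—4 12, 4—7 16] → take 2—7 (5); add 7.
Step 7: frontier [0—1 15, 0—2 7, 0—4 12, 0—7 15] → take 0—2 (7); add 0.
The 4th edge added is 3—6.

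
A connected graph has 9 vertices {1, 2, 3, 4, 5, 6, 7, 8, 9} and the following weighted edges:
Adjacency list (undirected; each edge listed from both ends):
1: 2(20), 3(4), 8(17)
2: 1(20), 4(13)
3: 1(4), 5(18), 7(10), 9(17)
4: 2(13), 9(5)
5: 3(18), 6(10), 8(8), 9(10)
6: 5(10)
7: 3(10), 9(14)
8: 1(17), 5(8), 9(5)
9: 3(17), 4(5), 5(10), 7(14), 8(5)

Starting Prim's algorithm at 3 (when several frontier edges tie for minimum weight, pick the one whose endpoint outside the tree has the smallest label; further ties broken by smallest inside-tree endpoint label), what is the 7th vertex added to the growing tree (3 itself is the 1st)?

5

Prim, starting at 3.
Step 1: frontier [1 3 4, 3 7 10, 3 9 17, 3 5 18] → take 1 3 (4); add 1.
Step 2: frontier [1 8 17, 1 2 20, 3 7 10, 3 9 17, 3 5 18] → take 3 7 (10); add 7.
Step 3: frontier [1 8 17, 1 2 20, 3 9 17, 3 5 18, 7 9 14] → take 7 9 (14); add 9.
Step 4: frontier [1 8 17, 1 2 20, 3 5 18, 4 9 5, 8 9 5, 5 9 10] → take 4 9 (5); add 4.
Step 5: frontier [1 8 17, 1 2 20, 3 5 18, 2 4 13, 8 9 5, 5 9 10] → take 8 9 (5); add 8.
Step 6: frontier [1 2 20, 3 5 18, 2 4 13, 5 8 8, 5 9 10] → take 5 8 (8); add 5.
Step 7: frontier [1 2 20, 2 4 13, 5 6 10] → take 5 6 (10); add 6.
Step 8: frontier [1 2 20, 2 4 13] → take 2 4 (13); add 2.
Vertex order: 3, 1, 7, 9, 4, 8, 5, 6, 2. The 7th vertex is 5.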